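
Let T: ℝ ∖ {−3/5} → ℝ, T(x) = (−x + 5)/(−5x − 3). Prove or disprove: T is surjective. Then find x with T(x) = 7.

-13/17

If T(x) = 1/5, cross-multiplying gives −5(−x + 5) = −1(−5x − 3), which simplifies to −25 = 3 — false.  So 1/5 has no preimage and T is not surjective.
Solving T(x) = 7: cross-multiplying gives −x + 5 = 7(−5x − 3), which rearranges to 34x = −26, so x = −13/17.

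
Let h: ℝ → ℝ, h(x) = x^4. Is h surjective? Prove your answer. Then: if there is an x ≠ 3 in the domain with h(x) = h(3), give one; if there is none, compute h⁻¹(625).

-3

Since 4 is even, x^4 ≥ 0 for all x ∈ ℝ, so −1 ∈ ℝ has no preimage. Therefore h is not surjective.
For the follow-up, such an x exists: taking x = −3 ∈ ℝ gives h(−3) = 81 = h(3) with −3 ≠ 3.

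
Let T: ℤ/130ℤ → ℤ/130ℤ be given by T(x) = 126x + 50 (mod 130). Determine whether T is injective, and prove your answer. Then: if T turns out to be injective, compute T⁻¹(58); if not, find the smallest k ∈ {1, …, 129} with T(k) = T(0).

Recall that injectivity means: for all a, b in the domain, T(a) = T(b) implies a = b.
We have gcd(126, 130) = 2 > 1. Taking a = 0 and b = 65: T(0) = 50 and T(65) = 126·65 + 50 = 8240 ≡ 50 (mod 130).
So T(0) = T(65) while 0 ≠ 65, thus T is not injective.
Since T is not injective, we find the least positive k with T(k) = T(0): this means 126k ≡ 0 (mod 130), i.e. 130 ∣ 126k. Since gcd(126, 130) = 2, dividing through by 2 this holds exactly when 65 ∣ 63k, and as gcd(63, 65) = 1, exactly when 65 ∣ k.
The smallest positive such k is 65.

65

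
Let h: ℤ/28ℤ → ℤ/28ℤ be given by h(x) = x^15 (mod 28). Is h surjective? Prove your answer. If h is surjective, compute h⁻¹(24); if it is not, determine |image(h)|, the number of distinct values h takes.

9

h(2): Repeated squaring mod 28: 2^1 ≡ 2, 2^2 ≡ 2² = 4, 2^4 ≡ 4² = 16, 2^8 ≡ 16² = 256 ≡ 4. Since 15 = 8 + 4 + 2 + 1, 2^15 ≡ 4·16·4·2: 4·16 = 64 ≡ 8, then 8·4 = 32 ≡ 4, then 4·2 = 8. So 2^15 ≡ 8 (mod 28).
h(4): Repeated squaring mod 28: 4^1 ≡ 4, 4^2 ≡ 4² = 16, 4^4 ≡ 16² = 256 ≡ 4, 4^8 ≡ 4² = 16. Since 15 = 8 + 4 + 2 + 1, 4^15 ≡ 16·4·16·4: 16·4 = 64 ≡ 8, then 8·16 = 128 ≡ 16, then 16·4 = 64 ≡ 8. So 4^15 ≡ 8 (mod 28).
So h(2) = h(4) = 8 while 2 ≠ 4, so h is not injective.
A non-injective map from the 28-element set ℤ/28ℤ to itself takes at most 27 distinct values, so it cannot be surjective. So h is not surjective.
Since h is not surjective, we determine |image(h)|. Computing x^15 mod 28 for each x (by repeated squaring, reducing mod 28 at every step), the values h(0), h(1), …, h(27) are: 0, 1, 8, 27, 8, 13, 20, 7, 8, 1, 20, 15, 20, 13, 0, 15, 8, 13, 8, 27, 20, 21, 8, 15, 20, 1, 20, 27.
The distinct values are {0, 1, 7, 8, 13, 15, 20, 21, 27}; there are 9 of them.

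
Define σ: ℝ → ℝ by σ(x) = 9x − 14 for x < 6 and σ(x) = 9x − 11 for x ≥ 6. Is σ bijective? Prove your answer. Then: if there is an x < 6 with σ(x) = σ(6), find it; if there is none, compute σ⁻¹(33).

Both pieces are strictly increasing (slopes 9 and 9), so each is injective on its own interval.
The left piece maps (−∞, 6) onto (−∞, 40); the right piece maps [6, ∞) onto [43, ∞).
The images leave a gap (40 has no preimage), so σ is not surjective, hence not bijective.
Because the two images are disjoint, no x < 6 has σ(x) = σ(6), so we compute σ⁻¹(33): 33 lies in (−∞, 40), so solve 9x − 14 = 33: x = (33 + 14)/9 = 47/9.

47/9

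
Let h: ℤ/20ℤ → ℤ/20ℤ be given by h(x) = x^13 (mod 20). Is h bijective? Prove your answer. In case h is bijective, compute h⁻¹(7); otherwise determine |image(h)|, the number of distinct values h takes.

15

h(0) = 0^13 = 0.
h(10): Repeated squaring mod 20: 10^1 ≡ 10, 10^2 ≡ 10² = 100 ≡ 0, 10^4 ≡ 0² = 0, 10^8 ≡ 0² = 0. Since 13 = 8 + 4 + 1, 10^13 ≡ 0·0·10: 0·0 = 0, then 0·10 = 0. So 10^13 ≡ 0 (mod 20).
So h(0) = h(10) = 0 while 0 ≠ 10, thus h is not injective, hence not bijective.
Since h is not bijective, we determine |image(h)|. Computing x^13 mod 20 for each x (by repeated squaring, reducing mod 20 at every step), the values h(0), h(1), …, h(19) are: 0, 1, 12, 3, 4, 5, 16, 7, 8, 9, 0, 11, 12, 13, 4, 15, 16, 17, 8, 19.
The distinct values are {0, 1, 3, 4, 5, 7, 8, 9, 11, 12, 13, 15, 16, 17, 19}; there are 15 of them.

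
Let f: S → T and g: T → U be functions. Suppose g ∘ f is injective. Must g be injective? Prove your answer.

No. Take S = {1, 2, 3}, T = {1, 2, 3, 4, 5}, U = {1, 2, 3, 4, 5}, f(a) = a for each a ∈ S, and g(b) = 4 if b ∈ {4, 5} else g(b) = b.
Then g ∘ f = f is injective (S ⊂ T and f is the inclusion), but g(4) = g(5) = 4 with 4 ≠ 5, so g is not injective.

not injective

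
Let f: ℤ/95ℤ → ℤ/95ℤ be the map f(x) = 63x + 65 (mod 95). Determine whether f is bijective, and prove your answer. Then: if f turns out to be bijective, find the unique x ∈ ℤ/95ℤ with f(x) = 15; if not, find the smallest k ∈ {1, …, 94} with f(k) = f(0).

Suppose f(u) = f(v) in ℤ/95ℤ. Then 63u + 65 ≡ 63v + 65 (mod 95), thus 63(u − v) ≡ 0 (mod 95).
Since gcd(63, 95) = 1, 63 is invertible modulo 95, therefore u − v ≡ 0 (mod 95), i.e. u = v.
We now compute 63⁻¹ mod 95 explicitly. Euclid's algorithm: 95 = 1·63 + 32, 63 = 1·32 + 31, 32 = 1·31 + 1; back-substituting gives 1 = 92·63 − 61·95, so 63⁻¹ ≡ 92 (mod 95).
For any y ∈ ℤ/95ℤ, x = 92(y − 65) mod 95 satisfies f(x) = 63·92(y − 65) + 65 ≡ y (since 63·92 ≡ 1 mod 95). So every y has a preimage.
Therefore f is bijective.
Since f is bijective, we compute f⁻¹(15): solve 63x + 65 ≡ 15 (mod 95), i.e. 63x ≡ 45 (mod 95).
Multiplying by 63⁻¹ = 92 gives x ≡ 92·45 = 4140 = 43·95 + 55 ≡ 55 (mod 95).
Check: f(55) = 63·55 + 65 = 3530 = 37·95 + 15 ≡ 15 (mod 95).

55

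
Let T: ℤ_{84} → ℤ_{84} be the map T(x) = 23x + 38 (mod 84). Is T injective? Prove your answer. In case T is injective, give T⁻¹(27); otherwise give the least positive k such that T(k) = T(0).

47

If T(u) = T(v), then 23u ≡ 23v (mod 84). Because gcd(23, 84) = 1, we may cancel 23 to get u ≡ v (mod 84).
Thus T is injective.
We now compute 23⁻¹ mod 84 explicitly. Euclid's algorithm: 84 = 3·23 + 15, 23 = 1·15 + 8, 15 = 1·8 + 7, 8 = 1·7 + 1; back-substituting gives 1 = 11·23 − 3·84, so 23⁻¹ ≡ 11 (mod 84).
Since T is injective, we find T⁻¹(27): we need 23x ≡ 27 − 38 ≡ 73 (mod 84). Using 23⁻¹ = 11: x ≡ 11·73 = 803 = 9·84 + 47, so x = 47.
Check: T(47) = 23·47 + 38 = 1119 = 13·84 + 27 ≡ 27 (mod 84).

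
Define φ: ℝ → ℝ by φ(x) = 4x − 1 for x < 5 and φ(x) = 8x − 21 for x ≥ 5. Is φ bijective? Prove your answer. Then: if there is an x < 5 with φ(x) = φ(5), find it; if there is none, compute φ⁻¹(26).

Both pieces are strictly increasing (slopes 4 and 8), so each is injective on its own interval.
The left piece maps (−∞, 5) onto (−∞, 19); the right piece maps [5, ∞) onto [19, ∞).
Since 19 = 19, the images partition ℝ: φ is injective and surjective, hence bijective.
Because the two images are disjoint, no x < 5 has φ(x) = φ(5), so we compute φ⁻¹(26): 26 lies in [19, ∞), so solve 8x − 21 = 26: x = (26 + 21)/8 = 47/8.

47/8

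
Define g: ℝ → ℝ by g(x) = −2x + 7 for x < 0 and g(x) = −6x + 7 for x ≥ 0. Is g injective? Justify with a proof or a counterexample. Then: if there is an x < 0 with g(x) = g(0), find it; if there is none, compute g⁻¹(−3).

5/3

Both pieces are strictly decreasing (slopes −2 and −6), so each is injective on its own interval.
The left piece maps (−∞, 0) onto (7, ∞); the right piece maps [0, ∞) onto (−∞, 7].
These images are disjoint, so no value is attained by both pieces. Thus g is injective.
Because the two images are disjoint, no x < 0 has g(x) = g(0), so we compute g⁻¹(−3): −3 lies in (−∞, 7], so solve −6x + 7 = −3: x = (−3 − 7)/(−6) = 5/3.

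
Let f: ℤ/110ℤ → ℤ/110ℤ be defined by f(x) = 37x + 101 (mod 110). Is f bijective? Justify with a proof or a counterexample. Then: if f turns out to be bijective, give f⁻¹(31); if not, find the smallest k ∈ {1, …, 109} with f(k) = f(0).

If f(s) = f(t), then 37s ≡ 37t (mod 110). Because gcd(37, 110) = 1, we may cancel 37 to get s ≡ t (mod 110).
We now compute 37⁻¹ mod 110 explicitly. Euclid's algorithm: 110 = 2·37 + 36, 37 = 1·36 + 1; back-substituting gives 1 = 3·37 − 1·110, so 37⁻¹ ≡ 3 (mod 110).
Then y ↦ 3(y − 101) is a two-sided inverse to f, so every y ∈ ℤ/110ℤ has a preimage.
So f is bijective.
Since f is bijective, we compute f⁻¹(31): solve 37x + 101 ≡ 31 (mod 110), i.e. 37x ≡ 40 (mod 110).
Multiplying by 37⁻¹ = 3 gives x ≡ 3·40 = 120 = 1·110 + 10 ≡ 10 (mod 110).
Check: f(10) = 37·10 + 101 = 471 = 4·110 + 31 ≡ 31 (mod 110).

10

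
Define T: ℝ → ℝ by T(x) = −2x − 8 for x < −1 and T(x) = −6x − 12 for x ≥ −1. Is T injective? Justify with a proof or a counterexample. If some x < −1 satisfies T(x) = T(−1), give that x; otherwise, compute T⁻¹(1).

Both pieces are strictly decreasing (slopes −2 and −6), so each is injective on its own interval.
The left piece maps (−∞, −1) onto (−6, ∞); the right piece maps [−1, ∞) onto (−∞, −6].
These images are disjoint, so no value is attained by both pieces. Therefore T is injective.
Because the two images are disjoint, no x < −1 has T(x) = T(−1), so we compute T⁻¹(1): 1 lies in (−6, ∞), so solve −2x − 8 = 1: x = (1 + 8)/(−2) = −9/2.

-9/2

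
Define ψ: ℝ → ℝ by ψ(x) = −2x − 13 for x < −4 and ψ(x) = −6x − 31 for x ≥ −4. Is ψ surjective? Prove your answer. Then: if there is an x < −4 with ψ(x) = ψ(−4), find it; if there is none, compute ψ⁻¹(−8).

-23/6

Both pieces are strictly decreasing (slopes −2 and −6), so each is injective on its own interval.
The left piece maps (−∞, −4) onto (−5, ∞); the right piece maps [−4, ∞) onto (−∞, −7].
The union (−5, ∞) ∪ (−∞, −7] omits the interval between −5 and −7; in particular −5 has no preimage. So ψ is not surjective.
Because the two images are disjoint, no x < −4 has ψ(x) = ψ(−4), so we compute ψ⁻¹(−8): −8 lies in (−∞, −7], so solve −6x − 31 = −8: x = (−8 + 31)/(−6) = −23/6.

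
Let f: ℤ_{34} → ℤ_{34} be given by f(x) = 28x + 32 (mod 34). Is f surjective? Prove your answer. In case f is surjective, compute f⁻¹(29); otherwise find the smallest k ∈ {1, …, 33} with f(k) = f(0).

17

Recall: surjectivity means every element of the codomain has a preimage under f.
Since gcd(28, 34) = 2, we have 28x ≡ 0 (mod 2) for all x, so f(x) ≡ 0 (mod 2).
But 1 ≢ 0 (mod 2), so 1 ∈ ℤ_{34} has no preimage. So f is not surjective.
Since f is not surjective, we find the least positive k with f(k) = f(0): this means 28k ≡ 0 (mod 34), i.e. 34 ∣ 28k. Since gcd(28, 34) = 2, dividing through by 2 this holds exactly when 17 ∣ 14k, and as gcd(14, 17) = 1, exactly when 17 ∣ k.
The smallest positive such k is 17.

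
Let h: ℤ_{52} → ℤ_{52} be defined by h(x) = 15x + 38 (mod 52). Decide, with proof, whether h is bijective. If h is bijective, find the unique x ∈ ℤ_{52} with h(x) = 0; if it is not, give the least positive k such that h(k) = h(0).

46

Suppose h(x_1) = h(x_2) in ℤ_{52}. Then 15x_1 + 38 ≡ 15x_2 + 38 (mod 52), so 15(x_1 − x_2) ≡ 0 (mod 52).
Since gcd(15, 52) = 1, 15 is invertible modulo 52, thus x_1 − x_2 ≡ 0 (mod 52), i.e. x_1 = x_2.
We now compute 15⁻¹ mod 52 explicitly. Euclid's algorithm: 52 = 3·15 + 7, 15 = 2·7 + 1; back-substituting gives 1 = 7·15 − 2·52, so 15⁻¹ ≡ 7 (mod 52).
Then y ↦ 7(y − 38) is a two-sided inverse to h, so every y ∈ ℤ_{52} has a preimage.
Hence h is bijective.
Since h is bijective, we find h⁻¹(0): we need 15x ≡ 0 − 38 ≡ 14 (mod 52). Using 15⁻¹ = 7: x ≡ 7·14 = 98 = 1·52 + 46, so x = 46.
Check: h(46) = 15·46 + 38 = 728 = 14·52 + 0 ≡ 0 (mod 52).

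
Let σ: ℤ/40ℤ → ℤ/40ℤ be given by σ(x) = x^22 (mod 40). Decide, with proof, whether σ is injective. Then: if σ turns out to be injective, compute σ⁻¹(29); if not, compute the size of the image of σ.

σ(4): Repeated squaring mod 40: 4^1 ≡ 4, 4^2 ≡ 4² = 16, 4^4 ≡ 16² = 256 ≡ 16, 4^8 ≡ 16² = 256 ≡ 16, 4^16 ≡ 16² = 256 ≡ 16. Since 22 = 16 + 4 + 2, 4^22 ≡ 16·16·16: 16·16 = 256 ≡ 16, then 16·16 = 256 ≡ 16. So 4^22 ≡ 16 (mod 40).
σ(6): Repeated squaring mod 40: 6^1 ≡ 6, 6^2 ≡ 6² = 36, 6^4 ≡ 36² = 1296 ≡ 16, 6^8 ≡ 16² = 256 ≡ 16, 6^16 ≡ 16² = 256 ≡ 16. Since 22 = 16 + 4 + 2, 6^22 ≡ 16·16·36: 16·16 = 256 ≡ 16, then 16·36 = 576 ≡ 16. So 6^22 ≡ 16 (mod 40).
So σ(4) = σ(6) = 16 while 4 ≠ 6, thus σ is not injective.
Since σ is not injective, we determine |image(σ)|. Computing x^22 mod 40 for each x (by repeated squaring, reducing mod 40 at every step), the values σ(0), σ(1), …, σ(39) are: 0, 1, 24, 9, 16, 25, 16, 9, 24, 1, 0, 1, 24, 9, 16, 25, 16, 9, 24, 1, 0, 1, 24, 9, 16, 25, 16, 9, 24, 1, 0, 1, 24, 9, 16, 25, 16, 9, 24, 1.
The distinct values are {0, 1, 9, 16, 24, 25}; there are 6 of them.

6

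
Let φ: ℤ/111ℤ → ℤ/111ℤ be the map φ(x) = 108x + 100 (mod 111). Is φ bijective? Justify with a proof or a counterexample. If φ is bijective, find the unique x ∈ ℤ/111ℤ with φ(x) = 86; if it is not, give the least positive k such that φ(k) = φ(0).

Recall that injectivity means: for all s, t in the domain, φ(s) = φ(t) implies s = t.
We have gcd(108, 111) = 3 > 1. Taking s = 0 and t = 37: φ(0) = 100 and φ(37) = 108·37 + 100 = 4096 ≡ 100 (mod 111).
So φ(0) = φ(37) while 0 ≠ 37, so φ is not injective, hence not bijective.
Since φ is not bijective, we find the least positive k with φ(k) = φ(0): this means 108k ≡ 0 (mod 111), i.e. 111 ∣ 108k. Since gcd(108, 111) = 3, dividing through by 3 this holds exactly when 37 ∣ 36k, and as gcd(36, 37) = 1, exactly when 37 ∣ k.
The smallest positive such k is 37.

37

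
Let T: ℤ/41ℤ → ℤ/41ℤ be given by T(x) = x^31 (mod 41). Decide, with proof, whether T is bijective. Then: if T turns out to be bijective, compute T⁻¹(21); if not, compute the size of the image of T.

20

Since 41 is prime, the nonzero elements of ℤ/41ℤ form a cyclic group of order 40.
As gcd(31, 40) = 1, raising to the 31st power is a bijection on this group: if u^31 ≡ v^31 then (uv^{−1})^31 = 1, and the only element of order dividing gcd(31, 40) = 1 is 1, so u = v.
With T(0) = 0 this makes T injective on all of ℤ/41ℤ, hence bijective (finite equal-size domain and codomain). In particular T is bijective.
Since T is bijective, we find the preimage of 21. The inverse of x ↦ x^31 on (ℤ/41ℤ)^× is x ↦ x^31, because 31·31 = 961 = 24·40 + 1 ≡ 1 (mod 40) and x^{40} = 1 for x ≠ 0 (Fermat). So T⁻¹(21) = 21^31 mod 41.
Repeated squaring mod 41: 21^1 ≡ 21, 21^2 ≡ 21² = 441 ≡ 31, 21^4 ≡ 31² = 961 ≡ 18, 21^8 ≡ 18² = 324 ≡ 37, 21^16 ≡ 37² = 1369 ≡ 16. Since 31 = 16 + 8 + 4 + 2 + 1, 21^31 ≡ 16·37·18·31·21: 16·37 = 592 ≡ 18, then 18·18 = 324 ≡ 37, then 37·31 = 1147 ≡ 40, then 40·21 = 840 ≡ 20. So 21^31 ≡ 20 (mod 41).
Hence T⁻¹(21) = 20.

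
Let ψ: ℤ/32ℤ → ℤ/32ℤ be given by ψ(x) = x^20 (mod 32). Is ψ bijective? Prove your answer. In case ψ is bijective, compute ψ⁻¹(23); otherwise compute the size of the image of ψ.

ψ(0) = 0^20 = 0.
ψ(2): Repeated squaring mod 32: 2^1 ≡ 2, 2^2 ≡ 2² = 4, 2^4 ≡ 4² = 16, 2^8 ≡ 16² = 256 ≡ 0, 2^16 ≡ 0² = 0. Since 20 = 16 + 4, 2^20 ≡ 0·16: 0·16 = 0. So 2^20 ≡ 0 (mod 32).
So ψ(0) = ψ(2) = 0 while 0 ≠ 2, thus ψ is not injective, hence not bijective.
Since ψ is not bijective, we determine |image(ψ)|. Computing x^20 mod 32 for each x (by repeated squaring, reducing mod 32 at every step), the values ψ(0), ψ(1), …, ψ(31) are: 0, 1, 0, 17, 0, 17, 0, 1, 0, 1, 0, 17, 0, 17, 0, 1, 0, 1, 0, 17, 0, 17, 0, 1, 0, 1, 0, 17, 0, 17, 0, 1.
The distinct values are {0, 1, 17}; there are 3 of them.

3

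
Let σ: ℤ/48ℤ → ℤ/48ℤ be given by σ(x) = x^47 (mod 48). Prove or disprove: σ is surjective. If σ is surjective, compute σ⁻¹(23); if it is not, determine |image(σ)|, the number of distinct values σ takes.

27

σ(0) = 0^47 = 0.
σ(6): Repeated squaring mod 48: 6^1 ≡ 6, 6^2 ≡ 6² = 36, 6^4 ≡ 36² = 1296 ≡ 0, 6^8 ≡ 0² = 0, 6^16 ≡ 0² = 0, 6^32 ≡ 0² = 0. Since 47 = 32 + 8 + 4 + 2 + 1, 6^47 ≡ 0·0·0·36·6: 0·0 = 0, then 0·0 = 0, then 0·36 = 0, then 0·6 = 0. So 6^47 ≡ 0 (mod 48).
So σ(0) = σ(6) = 0 while 0 ≠ 6, hence σ is not injective.
A non-injective map from the 48-element set ℤ/48ℤ to itself takes at most 47 distinct values, so it cannot be surjective. Hence σ is not surjective.
Since σ is not surjective, we determine |image(σ)|. Computing x^47 mod 48 for each x (by repeated squaring, reducing mod 48 at every step), the values σ(0), σ(1), …, σ(47) are: 0, 1, 32, 27, 16, 29, 0, 7, 32, 9, 16, 35, 0, 37, 32, 15, 16, 17, 0, 43, 32, 45, 16, 23, 0, 25, 32, 3, 16, 5, 0, 31, 32, 33, 16, 11, 0, 13, 32, 39, 16, 41, 0, 19, 32, 21, 16, 47.
The distinct values are {0, 1, 3, 5, 7, 9, 11, 13, 15, 16, 17, 19, 21, 23, 25, 27, 29, 31, 32, 33, 35, 37, 39, 41, 43, 45, 47}; there are 27 of them.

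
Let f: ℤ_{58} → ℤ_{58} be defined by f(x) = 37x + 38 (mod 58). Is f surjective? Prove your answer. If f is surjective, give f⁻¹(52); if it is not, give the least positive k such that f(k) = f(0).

By definition, surjectivity means every element of the codomain has a preimage under f.
Since gcd(37, 58) = 1, 37 is invertible modulo 58. Euclid's algorithm: 58 = 1·37 + 21, 37 = 1·21 + 16, 21 = 1·16 + 5, 16 = 3·5 + 1; back-substituting gives 1 = 11·37 − 7·58, so 37⁻¹ ≡ 11 (mod 58).
For any y ∈ ℤ_{58}, x = 11(y − 38) mod 58 satisfies f(x) = 37·11(y − 38) + 38 ≡ y (since 37·11 ≡ 1 mod 58). So every y has a preimage.
Therefore f is surjective.
Since f is surjective, we compute f⁻¹(52): solve 37x + 38 ≡ 52 (mod 58), i.e. 37x ≡ 14 (mod 58).
Multiplying by 37⁻¹ = 11 gives x ≡ 11·14 = 154 = 2·58 + 38 ≡ 38 (mod 58).
Check: f(38) = 37·38 + 38 = 1444 = 24·58 + 52 ≡ 52 (mod 58).

38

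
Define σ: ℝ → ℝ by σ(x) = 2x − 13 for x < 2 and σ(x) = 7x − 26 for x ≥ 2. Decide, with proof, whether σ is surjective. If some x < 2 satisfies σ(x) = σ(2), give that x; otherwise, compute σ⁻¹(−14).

Both pieces are strictly increasing (slopes 2 and 7), so each is injective on its own interval.
The left piece maps (−∞, 2) onto (−∞, −9); the right piece maps [2, ∞) onto [−12, ∞).
The union (−∞, −9) ∪ [−12, ∞) covers ℝ, so σ is surjective.
For the follow-up: the images overlap, so an x < 2 with σ(x) = σ(2) exists. σ(2) = −12; solving 2x − 13 = −12 for x < 2 gives x = (−12 + 13)/2 = 1/2.

1/2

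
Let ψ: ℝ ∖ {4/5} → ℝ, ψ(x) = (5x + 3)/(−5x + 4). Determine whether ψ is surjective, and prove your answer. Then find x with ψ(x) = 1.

If ψ(x) = −1, cross-multiplying gives −5(5x + 3) = 5(−5x + 4), which simplifies to −15 = 20 — false.  So −1 has no preimage and ψ is not surjective.
Solving ψ(x) = 1: cross-multiplying gives 5x + 3 = 1(−5x + 4), which rearranges to 10x = 1, so x = 1/10.

1/10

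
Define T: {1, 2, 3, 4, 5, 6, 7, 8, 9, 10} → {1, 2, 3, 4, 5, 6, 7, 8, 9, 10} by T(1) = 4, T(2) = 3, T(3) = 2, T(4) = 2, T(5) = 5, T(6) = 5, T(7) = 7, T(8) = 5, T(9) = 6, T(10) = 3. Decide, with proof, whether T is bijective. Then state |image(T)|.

T(3) = 2 = T(4) with 3 ≠ 4, so T is not injective, hence not bijective.
The image of T is {2, 3, 4, 5, 6, 7}, which has 6 elements.

6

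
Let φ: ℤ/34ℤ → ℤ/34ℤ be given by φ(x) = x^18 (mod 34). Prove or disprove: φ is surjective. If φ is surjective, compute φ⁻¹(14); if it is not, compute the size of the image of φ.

φ(16): Repeated squaring mod 34: 16^1 ≡ 16, 16^2 ≡ 16² = 256 ≡ 18, 16^4 ≡ 18² = 324 ≡ 18, 16^8 ≡ 18² = 324 ≡ 18, 16^16 ≡ 18² = 324 ≡ 18. Since 18 = 16 + 2, 16^18 ≡ 18·18: 18·18 = 324 ≡ 18. So 16^18 ≡ 18 (mod 34).
φ(18): Repeated squaring mod 34: 18^1 ≡ 18, 18^2 ≡ 18² = 324 ≡ 18, 18^4 ≡ 18² = 324 ≡ 18, 18^8 ≡ 18² = 324 ≡ 18, 18^16 ≡ 18² = 324 ≡ 18. Since 18 = 16 + 2, 18^18 ≡ 18·18: 18·18 = 324 ≡ 18. So 18^18 ≡ 18 (mod 34).
So φ(16) = φ(18) = 18 while 16 ≠ 18, so φ is not injective.
A non-injective map from the 34-element set ℤ/34ℤ to itself takes at most 33 distinct values, so it cannot be surjective. Hence φ is not surjective.
Since φ is not surjective, we determine |image(φ)|. Computing x^18 mod 34 for each x (by repeated squaring, reducing mod 34 at every step), the values φ(0), φ(1), …, φ(33) are: 0, 1, 4, 9, 16, 25, 2, 15, 30, 13, 32, 19, 8, 33, 26, 21, 18, 17, 18, 21, 26, 33, 8, 19, 32, 13, 30, 15, 2, 25, 16, 9, 4, 1.
The distinct values are {0, 1, 2, 4, 8, 9, 13, 15, 16, 17, 18, 19, 21, 25, 26, 30, 32, 33}; there are 18 of them.

18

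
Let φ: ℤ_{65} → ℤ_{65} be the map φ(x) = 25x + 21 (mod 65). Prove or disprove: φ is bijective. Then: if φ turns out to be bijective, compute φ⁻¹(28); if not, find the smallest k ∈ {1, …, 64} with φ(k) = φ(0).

13

We have gcd(25, 65) = 5 > 1. Taking x_1 = 0 and x_2 = 13: φ(0) = 21 and φ(13) = 25·13 + 21 = 346 ≡ 21 (mod 65).
So φ(0) = φ(13) while 0 ≠ 13, so φ is not injective, hence not bijective.
Since φ is not bijective, we find the least positive k with φ(k) = φ(0): this means 25k ≡ 0 (mod 65), i.e. 65 ∣ 25k. Since gcd(25, 65) = 5, dividing through by 5 this holds exactly when 13 ∣ 5k, and as gcd(5, 13) = 1, exactly when 13 ∣ k.
The smallest positive such k is 13.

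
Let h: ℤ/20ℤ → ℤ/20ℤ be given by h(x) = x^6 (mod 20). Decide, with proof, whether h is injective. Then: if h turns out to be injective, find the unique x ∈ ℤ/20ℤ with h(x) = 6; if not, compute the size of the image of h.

h(4): Repeated squaring mod 20: 4^1 ≡ 4, 4^2 ≡ 4² = 16, 4^4 ≡ 16² = 256 ≡ 16. Since 6 = 4 + 2, 4^6 ≡ 16·16: 16·16 = 256 ≡ 16. So 4^6 ≡ 16 (mod 20).
h(6): Repeated squaring mod 20: 6^1 ≡ 6, 6^2 ≡ 6² = 36 ≡ 16, 6^4 ≡ 16² = 256 ≡ 16. Since 6 = 4 + 2, 6^6 ≡ 16·16: 16·16 = 256 ≡ 16. So 6^6 ≡ 16 (mod 20).
So h(4) = h(6) = 16 while 4 ≠ 6, hence h is not injective.
Since h is not injective, we determine |image(h)|. Computing x^6 mod 20 for each x (by repeated squaring, reducing mod 20 at every step), the values h(0), h(1), …, h(19) are: 0, 1, 4, 9, 16, 5, 16, 9, 4, 1, 0, 1, 4, 9, 16, 5, 16, 9, 4, 1.
The distinct values are {0, 1, 4, 5, 9, 16}; there are 6 of them.

6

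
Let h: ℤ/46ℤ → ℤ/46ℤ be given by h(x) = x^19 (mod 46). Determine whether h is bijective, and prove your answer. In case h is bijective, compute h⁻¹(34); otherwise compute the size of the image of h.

30

Computing x^19 mod 46 for each x (by repeated squaring, reducing mod 46 at every step), the values h(0), h(1), …, h(45) are: 0, 1, 26, 29, 32, 7, 18, 11, 4, 13, 44, 15, 8, 25, 10, 19, 12, 5, 16, 37, 40, 43, 22, 23, 24, 3, 6, 9, 30, 41, 34, 27, 36, 21, 38, 31, 2, 33, 42, 35, 28, 39, 14, 17, 20, 45.
Every element of ℤ/46ℤ appears exactly once in this list, so h is a bijection, and in particular bijective.
Since h is bijective, we read off the preimage of 34 from the same table: h(30) = 34, so h⁻¹(34) = 30.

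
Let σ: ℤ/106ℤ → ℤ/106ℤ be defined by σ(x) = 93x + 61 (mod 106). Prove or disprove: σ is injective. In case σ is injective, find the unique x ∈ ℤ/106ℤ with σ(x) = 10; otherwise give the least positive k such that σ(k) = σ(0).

61

Suppose σ(a) = σ(b) in ℤ/106ℤ. Then 93a + 61 ≡ 93b + 61 (mod 106), hence 93(a − b) ≡ 0 (mod 106).
Since gcd(93, 106) = 1, 93 is invertible modulo 106, hence a − b ≡ 0 (mod 106), i.e. a = b.
So σ is injective.
We now compute 93⁻¹ mod 106 explicitly. Euclid's algorithm: 106 = 1·93 + 13, 93 = 7·13 + 2, 13 = 6·2 + 1; back-substituting gives 1 = 57·93 − 50·106, so 93⁻¹ ≡ 57 (mod 106).
Since σ is injective, we find σ⁻¹(10): we need 93x ≡ 10 − 61 ≡ 55 (mod 106). Using 93⁻¹ = 57: x ≡ 57·55 = 3135 = 29·106 + 61, so x = 61.
Check: σ(61) = 93·61 + 61 = 5734 = 54·106 + 10 ≡ 10 (mod 106).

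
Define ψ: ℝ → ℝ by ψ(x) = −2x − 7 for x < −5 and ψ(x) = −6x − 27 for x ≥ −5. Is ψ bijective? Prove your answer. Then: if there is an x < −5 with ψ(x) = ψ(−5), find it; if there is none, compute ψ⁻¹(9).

-8

Both pieces are strictly decreasing (slopes −2 and −6), so each is injective on its own interval.
The left piece maps (−∞, −5) onto (3, ∞); the right piece maps [−5, ∞) onto (−∞, 3].
Since 3 = 3, the images partition ℝ: ψ is injective and surjective, hence bijective.
Because the two images are disjoint, no x < −5 has ψ(x) = ψ(−5), so we compute ψ⁻¹(9): 9 lies in (3, ∞), so solve −2x − 7 = 9: x = (9 + 7)/(−2) = −8.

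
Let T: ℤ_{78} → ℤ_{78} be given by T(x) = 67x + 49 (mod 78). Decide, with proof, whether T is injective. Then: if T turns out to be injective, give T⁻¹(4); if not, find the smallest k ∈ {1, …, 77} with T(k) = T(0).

75

By definition, injectivity means: for all s, t in the domain, T(s) = T(t) implies s = t.
If T(s) = T(t), then 67s ≡ 67t (mod 78). Because gcd(67, 78) = 1, we may cancel 67 to get s ≡ t (mod 78).
Thus T is injective.
We now compute 67⁻¹ mod 78 explicitly. Euclid's algorithm: 78 = 1·67 + 11, 67 = 6·11 + 1; back-substituting gives 1 = 7·67 − 6·78, so 67⁻¹ ≡ 7 (mod 78).
Since T is injective, we compute T⁻¹(4): solve 67x + 49 ≡ 4 (mod 78), i.e. 67x ≡ 33 (mod 78).
Multiplying by 67⁻¹ = 7 gives x ≡ 7·33 = 231 = 2·78 + 75 ≡ 75 (mod 78).
Check: T(75) = 67·75 + 49 = 5074 = 65·78 + 4 ≡ 4 (mod 78).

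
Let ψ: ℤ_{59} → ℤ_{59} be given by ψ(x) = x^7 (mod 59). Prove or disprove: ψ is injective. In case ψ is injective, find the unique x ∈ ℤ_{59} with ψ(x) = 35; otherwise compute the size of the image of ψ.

28

Since 59 is prime, the nonzero elements of ℤ_{59} form a cyclic group of order 58.
As gcd(7, 58) = 1, raising to the 7th power is a bijection on this group: if s^7 ≡ t^7 then (st^{−1})^7 = 1, and the only element of order dividing gcd(7, 58) = 1 is 1, so s = t.
With ψ(0) = 0 this makes ψ injective on all of ℤ_{59}, hence bijective (finite equal-size domain and codomain). In particular ψ is injective.
Since ψ is injective, we find the preimage of 35. The inverse of x ↦ x^7 on (ℤ_{59})^× is x ↦ x^25, because 7·25 = 175 = 3·58 + 1 ≡ 1 (mod 58) and x^{58} = 1 for x ≠ 0 (Fermat). So ψ⁻¹(35) = 35^25 mod 59.
Repeated squaring mod 59: 35^1 ≡ 35, 35^2 ≡ 35² = 1225 ≡ 45, 35^4 ≡ 45² = 2025 ≡ 19, 35^8 ≡ 19² = 361 ≡ 7, 35^16 ≡ 7² = 49. Since 25 = 16 + 8 + 1, 35^25 ≡ 49·7·35: 49·7 = 343 ≡ 48, then 48·35 = 1680 ≡ 28. So 35^25 ≡ 28 (mod 59).
Hence ψ⁻¹(35) = 28.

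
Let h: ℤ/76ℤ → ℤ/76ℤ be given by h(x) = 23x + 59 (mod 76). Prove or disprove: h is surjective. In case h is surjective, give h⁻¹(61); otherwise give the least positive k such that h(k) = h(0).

10

Since gcd(23, 76) = 1, 23 is invertible modulo 76. Euclid's algorithm: 76 = 3·23 + 7, 23 = 3·7 + 2, 7 = 3·2 + 1; back-substituting gives 1 = 43·23 − 13·76, so 23⁻¹ ≡ 43 (mod 76).
For any y ∈ ℤ/76ℤ, x = 43(y − 59) mod 76 satisfies h(x) = 23·43(y − 59) + 59 ≡ y (since 23·43 ≡ 1 mod 76). So every y has a preimage.
Therefore h is surjective.
Since h is surjective, we compute h⁻¹(61): solve 23x + 59 ≡ 61 (mod 76), i.e. 23x ≡ 2 (mod 76).
Multiplying by 23⁻¹ = 43 gives x ≡ 43·2 = 86 = 1·76 + 10 ≡ 10 (mod 76).
Check: h(10) = 23·10 + 59 = 289 = 3·76 + 61 ≡ 61 (mod 76).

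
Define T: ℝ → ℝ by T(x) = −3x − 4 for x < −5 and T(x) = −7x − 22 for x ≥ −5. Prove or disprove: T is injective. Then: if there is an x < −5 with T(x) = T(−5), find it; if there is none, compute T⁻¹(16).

-17/3

Both pieces are strictly decreasing (slopes −3 and −7), so each is injective on its own interval.
The left piece maps (−∞, −5) onto (11, ∞); the right piece maps [−5, ∞) onto (−∞, 13].
These images overlap. In particular T(−5) = 13 (right piece), and solving −3x − 4 = 13 on the left piece gives x = −17/3 < −5.
So T(−17/3) = T(−5) with −17/3 ≠ −5, and T is not injective. This x = −17/3 is the requested value below −5.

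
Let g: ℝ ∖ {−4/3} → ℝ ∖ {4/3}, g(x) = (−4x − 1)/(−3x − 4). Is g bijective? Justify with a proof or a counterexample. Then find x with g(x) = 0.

Suppose g(a) = g(b). Cross-multiplying: (−4a − 1)(−3b − 4) = (−4b − 1)(−3a − 4).
Expanding both sides and cancelling the symmetric terms leaves 13·(a − b) = 0. Since 13 ≠ 0, a = b. Therefore g is injective.
For any y ≠ 4/3, solving y(−3x − 4) = −4x − 1 for x gives a well-defined x ≠ −4/3. So g is surjective.
Hence g is bijective.
Solving g(x) = 0: cross-multiplying gives −4x − 1 = 0(−3x − 4), which rearranges to −4x = 1, so x = −1/4.

-1/4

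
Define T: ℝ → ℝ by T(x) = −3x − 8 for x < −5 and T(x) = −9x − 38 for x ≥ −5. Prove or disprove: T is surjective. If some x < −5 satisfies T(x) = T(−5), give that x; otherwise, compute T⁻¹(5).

Both pieces are strictly decreasing (slopes −3 and −9), so each is injective on its own interval.
The left piece maps (−∞, −5) onto (7, ∞); the right piece maps [−5, ∞) onto (−∞, 7].
These images together cover ℝ, so T is surjective.
Because the two images are disjoint, no x < −5 has T(x) = T(−5), so we compute T⁻¹(5): 5 lies in (−∞, 7], so solve −9x − 38 = 5: x = (5 + 38)/(−9) = −43/9.

-43/9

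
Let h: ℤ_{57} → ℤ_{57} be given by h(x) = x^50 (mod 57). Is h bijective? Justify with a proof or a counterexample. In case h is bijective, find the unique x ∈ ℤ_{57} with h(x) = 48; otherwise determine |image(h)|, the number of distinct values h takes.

20

h(8): Repeated squaring mod 57: 8^1 ≡ 8, 8^2 ≡ 8² = 64 ≡ 7, 8^4 ≡ 7² = 49, 8^8 ≡ 49² = 2401 ≡ 7, 8^16 ≡ 7² = 49, 8^32 ≡ 49² = 2401 ≡ 7. Since 50 = 32 + 16 + 2, 8^50 ≡ 7·49·7: 7·49 = 343 ≡ 1, then 1·7 = 7. So 8^50 ≡ 7 (mod 57).
h(11): Repeated squaring mod 57: 11^1 ≡ 11, 11^2 ≡ 11² = 121 ≡ 7, 11^4 ≡ 7² = 49, 11^8 ≡ 49² = 2401 ≡ 7, 11^16 ≡ 7² = 49, 11^32 ≡ 49² = 2401 ≡ 7. Since 50 = 32 + 16 + 2, 11^50 ≡ 7·49·7: 7·49 = 343 ≡ 1, then 1·7 = 7. So 11^50 ≡ 7 (mod 57).
So h(8) = h(11) = 7 while 8 ≠ 11, therefore h is not injective, hence not bijective.
Since h is not bijective, we determine |image(h)|. Computing x^50 mod 57 for each x (by repeated squaring, reducing mod 57 at every step), the values h(0), h(1), …, h(56) are: 0, 1, 25, 42, 55, 28, 24, 49, 7, 54, 16, 7, 30, 43, 28, 36, 4, 25, 39, 19, 1, 6, 4, 55, 9, 43, 49, 45, 16, 16, 45, 49, 43, 9, 55, 4, 6, 1, 19, 39, 25, 4, 36, 28, 43, 30, 7, 16, 54, 7, 49, 24, 28, 55, 42, 25, 1.
The distinct values are {0, 1, 4, 6, 7, 9, 16, 19, 24, 25, 28, 30, 36, 39, 42, 43, 45, 49, 54, 55}; there are 20 of them.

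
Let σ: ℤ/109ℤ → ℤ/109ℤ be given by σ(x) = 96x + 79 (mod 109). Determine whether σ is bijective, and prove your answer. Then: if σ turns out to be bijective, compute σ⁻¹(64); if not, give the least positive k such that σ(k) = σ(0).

85

Recall: σ is injective when σ(u) = σ(v) forces u = v.
If σ(u) = σ(v), then 96u ≡ 96v (mod 109). Because gcd(96, 109) = 1, we may cancel 96 to get u ≡ v (mod 109).
We now compute 96⁻¹ mod 109 explicitly. Euclid's algorithm: 109 = 1·96 + 13, 96 = 7·13 + 5, 13 = 2·5 + 3, 5 = 1·3 + 2, 3 = 1·2 + 1; back-substituting gives 1 = 67·96 − 59·109, so 96⁻¹ ≡ 67 (mod 109).
For any y ∈ ℤ/109ℤ, x = 67(y − 79) mod 109 satisfies σ(x) = 96·67(y − 79) + 79 ≡ y (since 96·67 ≡ 1 mod 109). So every y has a preimage.
Thus σ is bijective.
Since σ is bijective, we compute σ⁻¹(64): solve 96x + 79 ≡ 64 (mod 109), i.e. 96x ≡ 94 (mod 109).
Multiplying by 96⁻¹ = 67 gives x ≡ 67·94 = 6298 = 57·109 + 85 ≡ 85 (mod 109).
Check: σ(85) = 96·85 + 79 = 8239 = 75·109 + 64 ≡ 64 (mod 109).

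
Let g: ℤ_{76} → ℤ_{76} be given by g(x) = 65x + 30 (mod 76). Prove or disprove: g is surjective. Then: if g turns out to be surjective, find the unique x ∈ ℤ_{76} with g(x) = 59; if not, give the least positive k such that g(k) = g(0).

Since gcd(65, 76) = 1, 65 is invertible modulo 76. Euclid's algorithm: 76 = 1·65 + 11, 65 = 5·11 + 10, 11 = 1·10 + 1; back-substituting gives 1 = 69·65 − 59·76, so 65⁻¹ ≡ 69 (mod 76).
For any y ∈ ℤ_{76}, x = 69(y − 30) mod 76 satisfies g(x) = 65·69(y − 30) + 30 ≡ y (since 65·69 ≡ 1 mod 76). So every y has a preimage.
Therefore g is surjective.
Since g is surjective, we compute g⁻¹(59): solve 65x + 30 ≡ 59 (mod 76), i.e. 65x ≡ 29 (mod 76).
Multiplying by 65⁻¹ = 69 gives x ≡ 69·29 = 2001 = 26·76 + 25 ≡ 25 (mod 76).
Check: g(25) = 65·25 + 30 = 1655 = 21·76 + 59 ≡ 59 (mod 76).

25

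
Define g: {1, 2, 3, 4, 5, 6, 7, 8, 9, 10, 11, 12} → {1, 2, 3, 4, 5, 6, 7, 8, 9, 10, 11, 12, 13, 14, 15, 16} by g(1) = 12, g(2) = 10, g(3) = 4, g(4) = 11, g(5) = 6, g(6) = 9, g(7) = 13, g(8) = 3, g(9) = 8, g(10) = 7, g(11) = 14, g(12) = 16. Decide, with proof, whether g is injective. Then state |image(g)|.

12

The values g(1), …, g(12) are 12, 10, 4, 11, 6, 9, 13, 3, 8, 7, 14, 16 — all distinct.
So g(u) = g(v) only when u = v, and g is injective.
The image of g is {3, 4, 6, 7, 8, 9, 10, 11, 12, 13, 14, 16}, which has 12 elements.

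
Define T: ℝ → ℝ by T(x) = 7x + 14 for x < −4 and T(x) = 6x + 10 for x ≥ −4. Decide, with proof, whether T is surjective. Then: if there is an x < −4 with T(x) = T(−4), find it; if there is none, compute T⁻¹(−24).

-38/7

Both pieces are strictly increasing (slopes 7 and 6), so each is injective on its own interval.
The left piece maps (−∞, −4) onto (−∞, −14); the right piece maps [−4, ∞) onto [−14, ∞).
These images together cover ℝ, so T is surjective.
Because the two images are disjoint, no x < −4 has T(x) = T(−4), so we compute T⁻¹(−24): −24 lies in (−∞, −14), so solve 7x + 14 = −24: x = (−24 − 14)/7 = −38/7.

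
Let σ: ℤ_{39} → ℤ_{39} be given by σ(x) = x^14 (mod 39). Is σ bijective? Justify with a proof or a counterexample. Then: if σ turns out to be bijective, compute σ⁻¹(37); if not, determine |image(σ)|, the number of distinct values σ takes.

14

σ(5): Repeated squaring mod 39: 5^1 ≡ 5, 5^2 ≡ 5² = 25, 5^4 ≡ 25² = 625 ≡ 1, 5^8 ≡ 1² = 1. Since 14 = 8 + 4 + 2, 5^14 ≡ 1·1·25: 1·1 = 1, then 1·25 = 25. So 5^14 ≡ 25 (mod 39).
σ(8): Repeated squaring mod 39: 8^1 ≡ 8, 8^2 ≡ 8² = 64 ≡ 25, 8^4 ≡ 25² = 625 ≡ 1, 8^8 ≡ 1² = 1. Since 14 = 8 + 4 + 2, 8^14 ≡ 1·1·25: 1·1 = 1, then 1·25 = 25. So 8^14 ≡ 25 (mod 39).
So σ(5) = σ(8) = 25 while 5 ≠ 8, so σ is not injective, hence not bijective.
Since σ is not bijective, we determine |image(σ)|. Computing x^14 mod 39 for each x (by repeated squaring, reducing mod 39 at every step), the values σ(0), σ(1), …, σ(38) are: 0, 1, 4, 9, 16, 25, 36, 10, 25, 3, 22, 4, 27, 13, 1, 30, 22, 16, 12, 10, 10, 12, 16, 22, 30, 1, 13, 27, 4, 22, 3, 25, 10, 36, 25, 16, 9, 4, 1.
The distinct values are {0, 1, 3, 4, 9, 10, 12, 13, 16, 22, 25, 27, 30, 36}; there are 14 of them.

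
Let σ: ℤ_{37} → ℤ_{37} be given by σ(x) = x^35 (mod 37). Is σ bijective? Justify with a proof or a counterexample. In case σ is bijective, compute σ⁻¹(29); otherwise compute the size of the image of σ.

Since 37 is prime, the nonzero elements of ℤ_{37} form a cyclic group of order 36.
As gcd(35, 36) = 1, raising to the 35th power is a bijection on this group: if a^35 ≡ b^35 then (ab^{−1})^35 = 1, and the only element of order dividing gcd(35, 36) = 1 is 1, so a = b.
With σ(0) = 0 this makes σ injective on all of ℤ_{37}, hence bijective (finite equal-size domain and codomain). In particular σ is bijective.
Since σ is bijective, we find the preimage of 29. The inverse of x ↦ x^35 on (ℤ_{37})^× is x ↦ x^35, because 35·35 = 1225 = 34·36 + 1 ≡ 1 (mod 36) and x^{36} = 1 for x ≠ 0 (Fermat). So σ⁻¹(29) = 29^35 mod 37.
Repeated squaring mod 37: 29^1 ≡ 29, 29^2 ≡ 29² = 841 ≡ 27, 29^4 ≡ 27² = 729 ≡ 26, 29^8 ≡ 26² = 676 ≡ 10, 29^16 ≡ 10² = 100 ≡ 26, 29^32 ≡ 26² = 676 ≡ 10. Since 35 = 32 + 2 + 1, 29^35 ≡ 10·27·29: 10·27 = 270 ≡ 11, then 11·29 = 319 ≡ 23. So 29^35 ≡ 23 (mod 37).
Hence σ⁻¹(29) = 23.

23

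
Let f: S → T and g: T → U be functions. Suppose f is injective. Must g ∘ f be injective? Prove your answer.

not injective

No. Take S = T = U = {1, 2, 3}, f = identity (injective), and g(x) = 1 for every x.
Then (g ∘ f)(1) = 1 = (g ∘ f)(3) with 1 ≠ 3, so g ∘ f is not injective.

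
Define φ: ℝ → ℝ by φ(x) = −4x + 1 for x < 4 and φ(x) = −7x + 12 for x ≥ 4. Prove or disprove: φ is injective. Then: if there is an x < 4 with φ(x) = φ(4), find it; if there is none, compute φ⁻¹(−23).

Both pieces are strictly decreasing (slopes −4 and −7), so each is injective on its own interval.
The left piece maps (−∞, 4) onto (−15, ∞); the right piece maps [4, ∞) onto (−∞, −16].
These images are disjoint, so no value is attained by both pieces. Hence φ is injective.
Because the two images are disjoint, no x < 4 has φ(x) = φ(4), so we compute φ⁻¹(−23): −23 lies in (−∞, −16], so solve −7x + 12 = −23: x = (−23 − 12)/(−7) = 5.

5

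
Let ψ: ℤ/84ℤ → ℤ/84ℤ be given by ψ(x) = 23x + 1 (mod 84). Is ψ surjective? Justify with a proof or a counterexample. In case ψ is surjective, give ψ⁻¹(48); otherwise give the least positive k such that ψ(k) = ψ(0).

Recall that surjectivity means every element of the codomain has a preimage under ψ.
Since gcd(23, 84) = 1, 23 is invertible modulo 84. Euclid's algorithm: 84 = 3·23 + 15, 23 = 1·15 + 8, 15 = 1·8 + 7, 8 = 1·7 + 1; back-substituting gives 1 = 11·23 − 3·84, so 23⁻¹ ≡ 11 (mod 84).
For any y ∈ ℤ/84ℤ, x = 11(y − 1) mod 84 satisfies ψ(x) = 23·11(y − 1) + 1 ≡ y (since 23·11 ≡ 1 mod 84). So every y has a preimage.
Hence ψ is surjective.
Since ψ is surjective, we compute ψ⁻¹(48): solve 23x + 1 ≡ 48 (mod 84), i.e. 23x ≡ 47 (mod 84).
Multiplying by 23⁻¹ = 11 gives x ≡ 11·47 = 517 = 6·84 + 13 ≡ 13 (mod 84).
Check: ψ(13) = 23·13 + 1 = 300 = 3·84 + 48 ≡ 48 (mod 84).

13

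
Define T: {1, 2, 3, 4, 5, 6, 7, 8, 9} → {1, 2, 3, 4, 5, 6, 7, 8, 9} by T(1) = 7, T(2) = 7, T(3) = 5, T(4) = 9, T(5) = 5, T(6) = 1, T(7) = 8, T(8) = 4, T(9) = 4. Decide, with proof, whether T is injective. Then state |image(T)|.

T(1) = 7 = T(2) with 1 ≠ 2, so T is not injective.
The image of T is {1, 4, 5, 7, 8, 9}, which has 6 elements.

6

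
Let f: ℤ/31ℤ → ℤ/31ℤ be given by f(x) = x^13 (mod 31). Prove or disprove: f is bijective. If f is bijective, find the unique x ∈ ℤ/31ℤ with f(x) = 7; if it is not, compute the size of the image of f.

Since 31 is prime, the nonzero elements of ℤ/31ℤ form a cyclic group of order 30.
As gcd(13, 30) = 1, raising to the 13th power is a bijection on this group: if x_1^13 ≡ x_2^13 then (x_1x_2^{−1})^13 = 1, and the only element of order dividing gcd(13, 30) = 1 is 1, so x_1 = x_2.
With f(0) = 0 this makes f injective on all of ℤ/31ℤ, hence bijective (finite equal-size domain and codomain). In particular f is bijective.
Since f is bijective, we find the preimage of 7. The inverse of x ↦ x^13 on (ℤ/31ℤ)^× is x ↦ x^7, because 13·7 = 91 = 3·30 + 1 ≡ 1 (mod 30) and x^{30} = 1 for x ≠ 0 (Fermat). So f⁻¹(7) = 7^7 mod 31.
Repeated squaring mod 31: 7^1 ≡ 7, 7^2 ≡ 7² = 49 ≡ 18, 7^4 ≡ 18² = 324 ≡ 14. Since 7 = 4 + 2 + 1, 7^7 ≡ 14·18·7: 14·18 = 252 ≡ 4, then 4·7 = 28. So 7^7 ≡ 28 (mod 31).
Hence f⁻¹(7) = 28.

28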